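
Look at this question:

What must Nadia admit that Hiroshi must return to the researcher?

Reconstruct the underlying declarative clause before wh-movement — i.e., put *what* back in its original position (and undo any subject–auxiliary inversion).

The filler 'what' is interpreted as the direct object of 'return'. It moves to the left edge, and the trace sits right after 'return':
What must Nadia admit that Hiroshi must return ___ to the researcher?

Nadia must admit that Hiroshi must return what to the researcher.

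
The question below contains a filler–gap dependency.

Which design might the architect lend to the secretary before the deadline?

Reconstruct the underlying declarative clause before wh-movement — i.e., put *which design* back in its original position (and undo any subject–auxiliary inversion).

The architect might lend which design to the secretary before the deadline.

The filler 'which design' is interpreted as the direct object of 'lend'. It moves to the left edge, and the trace sits right after 'lend':
Which design might the architect lend ___ to the secretary before the deadline?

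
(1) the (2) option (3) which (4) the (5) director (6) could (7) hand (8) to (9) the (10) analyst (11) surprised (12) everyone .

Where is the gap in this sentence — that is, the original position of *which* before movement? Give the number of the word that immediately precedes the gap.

'which' is the direct object of 'hand'. Wh-movement fronts it, leaving a gap right after 'hand':
The option which the director could hand ___ to the analyst surprised everyone.
'hand' is word 7.

7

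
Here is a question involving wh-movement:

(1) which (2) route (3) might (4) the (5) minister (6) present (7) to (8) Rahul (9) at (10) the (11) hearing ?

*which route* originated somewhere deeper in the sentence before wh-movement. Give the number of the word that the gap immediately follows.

Underlying clause: The minister might present which route to Rahul at the hearing.
'which route' is the direct object of 'present'. Fronting leaves a gap immediately after 'present':
Which route might the minister present ___ to Rahul at the hearing?
'present' is word 6.

6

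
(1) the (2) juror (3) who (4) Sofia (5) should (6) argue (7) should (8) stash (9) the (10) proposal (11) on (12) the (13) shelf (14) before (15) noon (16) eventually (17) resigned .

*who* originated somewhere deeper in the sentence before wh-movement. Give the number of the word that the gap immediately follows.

'who' functions as the subject of the clause embedded under 'argue'. Fronting leaves a gap immediately after 'argue':
The juror who Sofia should argue ___ should stash the proposal on the shelf before noon eventually resigned.
'argue' is word 6.

6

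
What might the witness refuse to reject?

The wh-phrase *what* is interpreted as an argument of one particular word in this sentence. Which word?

Before movement: The witness might refuse to reject what.
The filler 'what' is interpreted as the direct object of 'reject'. Fronting leaves a gap immediately after 'reject':
What might the witness refuse to reject ___?

reject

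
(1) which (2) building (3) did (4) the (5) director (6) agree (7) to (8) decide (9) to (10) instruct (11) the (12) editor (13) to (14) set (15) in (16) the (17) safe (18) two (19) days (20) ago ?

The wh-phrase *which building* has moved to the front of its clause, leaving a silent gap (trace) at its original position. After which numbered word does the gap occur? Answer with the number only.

14

Pre-movement form: The director did agree to decide to instruct the editor to set which building in the safe two days ago.
'which building' functions as the direct object of 'set'. It moves to the left edge, and the trace sits right after 'set':
Which building did the director agree to decide to instruct the editor to set ___ in the safe two days ago?
'set' is word 14.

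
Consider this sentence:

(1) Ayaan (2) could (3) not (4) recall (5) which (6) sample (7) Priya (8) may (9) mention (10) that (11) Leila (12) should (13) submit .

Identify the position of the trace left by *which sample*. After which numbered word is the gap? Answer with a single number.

13

Underlying clause: Priya may mention that Leila should submit which sample.
'which sample' is the direct object of 'submit'. Wh-movement fronts it, leaving a gap right after 'submit':
Ayaan could not recall which sample Priya may mention that Leila should submit ___.
'submit' is word 13.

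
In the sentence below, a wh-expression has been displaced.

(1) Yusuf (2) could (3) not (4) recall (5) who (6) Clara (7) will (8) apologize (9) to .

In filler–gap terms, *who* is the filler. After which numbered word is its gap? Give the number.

9

Pre-movement form: Clara will apologize to who.
'who' functions as the object of the preposition 'to'. Fronting leaves a gap immediately after 'to':
Yusuf could not recall who Clara will apologize to ___.
'to' is word 9.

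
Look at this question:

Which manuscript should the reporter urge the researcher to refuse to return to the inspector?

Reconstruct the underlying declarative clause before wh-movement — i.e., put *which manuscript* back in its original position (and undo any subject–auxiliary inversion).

The filler 'which manuscript' is interpreted as the direct object of 'return'. Wh-movement fronts it, leaving a gap right after 'return':
Which manuscript should the reporter urge the researcher to refuse to return ___ to the inspector?

The reporter should urge the researcher to refuse to return which manuscript to the inspector.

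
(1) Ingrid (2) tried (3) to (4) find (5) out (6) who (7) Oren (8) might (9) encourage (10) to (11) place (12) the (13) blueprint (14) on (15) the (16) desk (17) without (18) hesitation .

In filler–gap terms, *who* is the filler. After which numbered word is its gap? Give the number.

In situ: Oren might encourage who to place the blueprint on the desk without hesitation.
The filler 'who' is interpreted as the direct object of 'encourage'. Wh-movement fronts it, leaving a gap right after 'encourage':
Ingrid tried to find out who Oren might encourage ___ to place the blueprint on the desk without hesitation.
'encourage' is word 9.

9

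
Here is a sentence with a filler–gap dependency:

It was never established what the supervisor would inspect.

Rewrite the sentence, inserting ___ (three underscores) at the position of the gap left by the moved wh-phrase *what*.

It was never established what the supervisor would inspect ___.

In situ: The supervisor would inspect what.
The filler 'what' is interpreted as the direct object of 'inspect'. The gap is right after 'inspect'.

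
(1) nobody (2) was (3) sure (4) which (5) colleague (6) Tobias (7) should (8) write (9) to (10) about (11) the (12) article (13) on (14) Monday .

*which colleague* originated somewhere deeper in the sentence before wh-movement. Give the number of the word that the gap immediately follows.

9

Pre-movement form: Tobias should write to which colleague about the article on Monday.
The filler 'which colleague' is interpreted as the object of the preposition 'to'. Wh-movement fronts it, leaving a gap right after 'to':
Nobody was sure which colleague Tobias should write to ___ about the article on Monday.
'to' is word 9.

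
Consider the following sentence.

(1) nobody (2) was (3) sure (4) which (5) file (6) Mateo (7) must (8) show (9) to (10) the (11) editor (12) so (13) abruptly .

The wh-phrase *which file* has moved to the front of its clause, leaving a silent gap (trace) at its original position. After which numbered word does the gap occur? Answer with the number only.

8

Pre-movement form: Mateo must show which file to the editor so abruptly.
'which file' functions as the direct object of 'show'. Fronting leaves a gap immediately after 'show':
Nobody was sure which file Mateo must show ___ to the editor so abruptly.
'show' is word 8.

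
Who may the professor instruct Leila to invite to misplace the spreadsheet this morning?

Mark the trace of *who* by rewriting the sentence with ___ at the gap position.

Who may the professor instruct Leila to invite ___ to misplace the spreadsheet this morning?

Pre-movement form: The professor may instruct Leila to invite who to misplace the spreadsheet this morning.
'who' is the direct object of 'invite'. The gap is right after 'invite'.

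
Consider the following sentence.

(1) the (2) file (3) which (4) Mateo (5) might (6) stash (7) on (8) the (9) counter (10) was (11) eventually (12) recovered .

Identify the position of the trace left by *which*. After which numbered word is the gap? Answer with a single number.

6

'which' functions as the direct object of 'stash'. Fronting leaves a gap immediately after 'stash':
The file which Mateo might stash ___ on the counter was eventually recovered.
'stash' is word 6.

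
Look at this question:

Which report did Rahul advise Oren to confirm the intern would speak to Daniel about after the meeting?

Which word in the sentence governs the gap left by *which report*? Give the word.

about

Before movement: Rahul did advise Oren to confirm the intern would speak to Daniel about which report after the meeting.
The filler 'which report' is interpreted as the object of the preposition 'about'. Fronting leaves a gap immediately after 'about':
Which report did Rahul advise Oren to confirm the intern would speak to Daniel about ___ after the meeting?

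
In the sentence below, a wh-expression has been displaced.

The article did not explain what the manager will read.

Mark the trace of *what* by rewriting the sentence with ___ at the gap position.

The article did not explain what the manager will read ___.

Underlying clause: The manager will read what.
'what' is the direct object of 'read'. The gap is right after 'read'.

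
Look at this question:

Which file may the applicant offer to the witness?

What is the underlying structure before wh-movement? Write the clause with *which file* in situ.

The applicant may offer which file to the witness.

'which file' functions as the direct object of 'offer'. Wh-movement fronts it, leaving a gap right after 'offer':
Which file may the applicant offer ___ to the witness?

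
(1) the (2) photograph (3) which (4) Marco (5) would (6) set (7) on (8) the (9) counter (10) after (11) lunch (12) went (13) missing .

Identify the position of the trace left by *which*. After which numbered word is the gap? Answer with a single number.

'which' functions as the direct object of 'set'. Fronting leaves a gap immediately after 'set':
The photograph which Marco would set ___ on the counter after lunch went missing.
'set' is word 6.

6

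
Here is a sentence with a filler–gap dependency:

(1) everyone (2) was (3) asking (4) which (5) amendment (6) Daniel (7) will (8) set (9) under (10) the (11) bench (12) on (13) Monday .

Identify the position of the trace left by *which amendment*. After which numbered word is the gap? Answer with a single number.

Pre-movement form: Daniel will set which amendment under the bench on Monday.
'which amendment' functions as the direct object of 'set'. It moves to the left edge, and the trace sits right after 'set':
Everyone was asking which amendment Daniel will set ___ under the bench on Monday.
'set' is word 8.

8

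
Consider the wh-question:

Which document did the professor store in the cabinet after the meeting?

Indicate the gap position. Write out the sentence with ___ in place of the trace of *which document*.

Which document did the professor store ___ in the cabinet after the meeting?

In situ: The professor did store which document in the cabinet after the meeting.
The filler 'which document' is interpreted as the direct object of 'store'. The gap is right after 'store'.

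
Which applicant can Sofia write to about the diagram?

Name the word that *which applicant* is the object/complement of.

to

Underlying clause: Sofia can write to which applicant about the diagram.
The filler 'which applicant' is interpreted as the object of the preposition 'to'. It moves to the left edge, and the trace sits right after 'to':
Which applicant can Sofia write to ___ about the diagram?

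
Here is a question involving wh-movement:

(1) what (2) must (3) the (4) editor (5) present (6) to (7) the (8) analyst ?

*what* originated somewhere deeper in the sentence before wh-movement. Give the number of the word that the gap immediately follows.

5

Before movement: The editor must present what to the analyst.
'what' is the direct object of 'present'. It moves to the left edge, and the trace sits right after 'present':
What must the editor present ___ to the analyst?
'present' is word 5.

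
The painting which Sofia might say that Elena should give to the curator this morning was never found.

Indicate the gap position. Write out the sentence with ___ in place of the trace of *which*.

The painting which Sofia might say that Elena should give ___ to the curator this morning was never found.

'which' functions as the direct object of 'give'. The gap is right after 'give'.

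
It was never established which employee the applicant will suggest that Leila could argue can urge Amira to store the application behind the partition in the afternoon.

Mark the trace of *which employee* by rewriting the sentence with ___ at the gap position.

Underlying clause: The applicant will suggest that Leila could argue which employee can urge Amira to store the application behind the partition in the afternoon.
'which employee' functions as the subject of the clause embedded under 'argue'. The gap is right after 'argue'.

It was never established which employee the applicant will suggest that Leila could argue ___ can urge Amira to store the application behind the partition in the afternoon.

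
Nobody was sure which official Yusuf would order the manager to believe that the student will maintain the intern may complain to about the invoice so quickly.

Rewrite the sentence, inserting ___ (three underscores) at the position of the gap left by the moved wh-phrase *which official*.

Nobody was sure which official Yusuf would order the manager to believe that the student will maintain the intern may complain to ___ about the invoice so quickly.

Pre-movement form: Yusuf would order the manager to believe that the student will maintain the intern may complain to which official about the invoice so quickly.
'which official' functions as the object of the preposition 'to'. The gap is right after 'to'.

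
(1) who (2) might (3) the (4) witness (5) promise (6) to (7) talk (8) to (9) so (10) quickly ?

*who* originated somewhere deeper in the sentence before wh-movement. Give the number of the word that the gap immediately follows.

Pre-movement form: The witness might promise to talk to who so quickly.
The filler 'who' is interpreted as the object of the preposition 'to'. It moves to the left edge, and the trace sits right after 'to':
Who might the witness promise to talk to ___ so quickly?
'to' is word 8.

8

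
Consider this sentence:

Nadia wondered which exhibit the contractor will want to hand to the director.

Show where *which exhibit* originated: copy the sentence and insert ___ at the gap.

Underlying clause: The contractor will want to hand which exhibit to the director.
'which exhibit' functions as the direct object of 'hand'. The gap is right after 'hand'.

Nadia wondered which exhibit the contractor will want to hand ___ to the director.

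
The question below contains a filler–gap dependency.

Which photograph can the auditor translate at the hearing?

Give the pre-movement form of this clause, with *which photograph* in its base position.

The auditor can translate which photograph at the hearing.

'which photograph' functions as the direct object of 'translate'. Fronting leaves a gap immediately after 'translate':
Which photograph can the auditor translate ___ at the hearing?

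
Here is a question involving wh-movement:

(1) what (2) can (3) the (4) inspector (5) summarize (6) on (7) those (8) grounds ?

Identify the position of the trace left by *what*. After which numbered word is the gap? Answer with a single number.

5

Underlying clause: The inspector can summarize what on those grounds.
The filler 'what' is interpreted as the direct object of 'summarize'. Wh-movement fronts it, leaving a gap right after 'summarize':
What can the inspector summarize ___ on those grounds?
'summarize' is word 5.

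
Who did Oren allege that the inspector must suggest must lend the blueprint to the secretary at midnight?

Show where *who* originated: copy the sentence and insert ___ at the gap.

Who did Oren allege that the inspector must suggest ___ must lend the blueprint to the secretary at midnight?

Pre-movement form: Oren did allege that the inspector must suggest who must lend the blueprint to the secretary at midnight.
'who' functions as the subject of the clause embedded under 'suggest'. The gap is right after 'suggest'.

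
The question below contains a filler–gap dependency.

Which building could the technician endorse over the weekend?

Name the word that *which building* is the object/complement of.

Underlying clause: The technician could endorse which building over the weekend.
'which building' functions as the direct object of 'endorse'. It moves to the left edge, and the trace sits right after 'endorse':
Which building could the technician endorse ___ over the weekend?

endorse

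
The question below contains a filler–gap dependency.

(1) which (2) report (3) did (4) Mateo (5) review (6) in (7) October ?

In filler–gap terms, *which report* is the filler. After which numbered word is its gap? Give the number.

Underlying clause: Mateo did review which report in October.
'which report' functions as the direct object of 'review'. It moves to the left edge, and the trace sits right after 'review':
Which report did Mateo review ___ in October?
'review' is word 5.

5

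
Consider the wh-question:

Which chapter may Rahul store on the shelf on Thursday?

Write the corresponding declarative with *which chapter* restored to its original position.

The filler 'which chapter' is interpreted as the direct object of 'store'. Fronting leaves a gap immediately after 'store':
Which chapter may Rahul store ___ on the shelf on Thursday?

Rahul may store which chapter on the shelf on Thursday.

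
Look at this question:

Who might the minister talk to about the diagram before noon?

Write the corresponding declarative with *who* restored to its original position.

'who' functions as the object of the preposition 'to'. Fronting leaves a gap immediately after 'to':
Who might the minister talk to ___ about the diagram before noon?

The minister might talk to who about the diagram before noon.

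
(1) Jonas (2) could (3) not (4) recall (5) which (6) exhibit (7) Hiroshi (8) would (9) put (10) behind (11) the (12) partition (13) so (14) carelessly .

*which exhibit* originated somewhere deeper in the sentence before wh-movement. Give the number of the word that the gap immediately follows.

Pre-movement form: Hiroshi would put which exhibit behind the partition so carelessly.
The filler 'which exhibit' is interpreted as the direct object of 'put'. It moves to the left edge, and the trace sits right after 'put':
Jonas could not recall which exhibit Hiroshi would put ___ behind the partition so carelessly.
'put' is word 9.

9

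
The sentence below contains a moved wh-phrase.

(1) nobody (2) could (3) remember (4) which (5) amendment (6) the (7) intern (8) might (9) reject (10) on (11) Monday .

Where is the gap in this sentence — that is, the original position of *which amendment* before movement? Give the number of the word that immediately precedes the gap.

9

In situ: The intern might reject which amendment on Monday.
'which amendment' is the direct object of 'reject'. Wh-movement fronts it, leaving a gap right after 'reject':
Nobody could remember which amendment the intern might reject ___ on Monday.
'reject' is word 9.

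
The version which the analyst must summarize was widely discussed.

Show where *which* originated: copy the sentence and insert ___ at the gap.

The version which the analyst must summarize ___ was widely discussed.

'which' is the direct object of 'summarize'. The gap is right after 'summarize'.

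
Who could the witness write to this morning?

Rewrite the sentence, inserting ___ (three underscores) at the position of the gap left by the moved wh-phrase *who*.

Before movement: The witness could write to who this morning.
The filler 'who' is interpreted as the object of the preposition 'to'. The gap is right after 'to'.

Who could the witness write to ___ this morning?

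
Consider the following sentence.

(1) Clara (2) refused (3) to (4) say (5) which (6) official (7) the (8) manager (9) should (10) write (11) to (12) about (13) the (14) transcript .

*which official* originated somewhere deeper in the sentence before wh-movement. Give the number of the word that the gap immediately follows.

Pre-movement form: The manager should write to which official about the transcript.
'which official' functions as the object of the preposition 'to'. Fronting leaves a gap immediately after 'to':
Clara refused to say which official the manager should write to ___ about the transcript.
'to' is word 11.

11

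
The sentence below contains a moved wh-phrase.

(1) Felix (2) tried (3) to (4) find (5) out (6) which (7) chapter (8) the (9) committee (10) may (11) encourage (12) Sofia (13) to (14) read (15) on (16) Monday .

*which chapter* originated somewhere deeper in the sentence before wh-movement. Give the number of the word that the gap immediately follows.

14

Pre-movement form: The committee may encourage Sofia to read which chapter on Monday.
'which chapter' functions as the direct object of 'read'. It moves to the left edge, and the trace sits right after 'read':
Felix tried to find out which chapter the committee may encourage Sofia to read ___ on Monday.
'read' is word 14.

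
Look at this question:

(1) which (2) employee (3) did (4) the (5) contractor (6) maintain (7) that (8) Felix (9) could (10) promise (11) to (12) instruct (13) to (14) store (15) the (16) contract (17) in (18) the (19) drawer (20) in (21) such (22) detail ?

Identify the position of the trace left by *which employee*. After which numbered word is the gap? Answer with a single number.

12

In situ: The contractor did maintain that Felix could promise to instruct which employee to store the contract in the drawer in such detail.
'which employee' is the direct object of 'instruct'. Wh-movement fronts it, leaving a gap right after 'instruct':
Which employee did the contractor maintain that Felix could promise to instruct ___ to store the contract in the drawer in such detail?
'instruct' is word 12.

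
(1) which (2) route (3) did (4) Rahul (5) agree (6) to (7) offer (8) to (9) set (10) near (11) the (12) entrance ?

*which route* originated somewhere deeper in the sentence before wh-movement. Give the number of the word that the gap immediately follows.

In situ: Rahul did agree to offer to set which route near the entrance.
'which route' functions as the direct object of 'set'. Wh-movement fronts it, leaving a gap right after 'set':
Which route did Rahul agree to offer to set ___ near the entrance?
'set' is word 9.

9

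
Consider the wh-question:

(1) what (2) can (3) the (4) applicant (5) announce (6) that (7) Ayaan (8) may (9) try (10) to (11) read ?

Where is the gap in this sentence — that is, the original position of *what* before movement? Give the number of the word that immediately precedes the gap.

11

Pre-movement form: The applicant can announce that Ayaan may try to read what.
'what' is the direct object of 'read'. It moves to the left edge, and the trace sits right after 'read':
What can the applicant announce that Ayaan may try to read ___?
'read' is word 11.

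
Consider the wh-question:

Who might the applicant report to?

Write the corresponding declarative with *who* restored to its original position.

The filler 'who' is interpreted as the object of the preposition 'to'. Fronting leaves a gap immediately after 'to':
Who might the applicant report to ___?

The applicant might report to who.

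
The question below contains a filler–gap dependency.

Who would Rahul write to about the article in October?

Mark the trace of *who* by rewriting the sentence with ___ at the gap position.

Who would Rahul write to ___ about the article in October?

Underlying clause: Rahul would write to who about the article in October.
'who' is the object of the preposition 'to'. The gap is right after 'to'.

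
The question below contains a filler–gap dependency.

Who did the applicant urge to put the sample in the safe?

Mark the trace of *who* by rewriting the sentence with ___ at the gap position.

Underlying clause: The applicant did urge who to put the sample in the safe.
The filler 'who' is interpreted as the direct object of 'urge'. The gap is right after 'urge'.

Who did the applicant urge ___ to put the sample in the safe?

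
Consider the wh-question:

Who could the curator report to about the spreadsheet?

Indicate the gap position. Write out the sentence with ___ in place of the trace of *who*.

In situ: The curator could report to who about the spreadsheet.
'who' is the object of the preposition 'to'. The gap is right after 'to'.

Who could the curator report to ___ about the spreadsheet?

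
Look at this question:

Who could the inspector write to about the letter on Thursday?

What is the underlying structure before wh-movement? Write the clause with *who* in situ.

The inspector could write to who about the letter on Thursday.

The filler 'who' is interpreted as the object of the preposition 'to'. Fronting leaves a gap immediately after 'to':
Who could the inspector write to ___ about the letter on Thursday?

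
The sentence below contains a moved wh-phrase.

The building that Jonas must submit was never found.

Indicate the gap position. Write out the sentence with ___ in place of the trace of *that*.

The building that Jonas must submit ___ was never found.

'that' is the direct object of 'submit'. The gap is right after 'submit'.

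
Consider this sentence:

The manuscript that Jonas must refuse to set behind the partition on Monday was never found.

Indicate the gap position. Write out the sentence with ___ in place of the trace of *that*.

'that' functions as the direct object of 'set'. The gap is right after 'set'.

The manuscript that Jonas must refuse to set ___ behind the partition on Monday was never found.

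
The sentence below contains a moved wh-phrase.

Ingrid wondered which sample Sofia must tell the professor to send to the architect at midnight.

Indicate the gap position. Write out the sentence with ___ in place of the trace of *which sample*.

Ingrid wondered which sample Sofia must tell the professor to send ___ to the architect at midnight.

Pre-movement form: Sofia must tell the professor to send which sample to the architect at midnight.
The filler 'which sample' is interpreted as the direct object of 'send'. The gap is right after 'send'.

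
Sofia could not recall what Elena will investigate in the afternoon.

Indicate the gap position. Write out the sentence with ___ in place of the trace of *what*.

Before movement: Elena will investigate what in the afternoon.
'what' is the direct object of 'investigate'. The gap is right after 'investigate'.

Sofia could not recall what Elena will investigate ___ in the afternoon.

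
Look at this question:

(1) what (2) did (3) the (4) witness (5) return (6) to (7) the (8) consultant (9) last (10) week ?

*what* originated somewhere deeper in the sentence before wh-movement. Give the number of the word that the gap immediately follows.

Before movement: The witness did return what to the consultant last week.
'what' is the direct object of 'return'. It moves to the left edge, and the trace sits right after 'return':
What did the witness return ___ to the consultant last week?
'return' is word 5.

5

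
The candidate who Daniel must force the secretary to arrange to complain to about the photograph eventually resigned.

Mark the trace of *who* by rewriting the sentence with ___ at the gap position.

'who' is the object of the preposition 'to'. The gap is right after 'to'.

The candidate who Daniel must force the secretary to arrange to complain to ___ about the photograph eventually resigned.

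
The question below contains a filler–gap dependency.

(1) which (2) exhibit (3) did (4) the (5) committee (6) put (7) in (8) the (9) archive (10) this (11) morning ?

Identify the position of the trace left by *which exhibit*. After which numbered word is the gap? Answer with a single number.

6

Underlying clause: The committee did put which exhibit in the archive this morning.
'which exhibit' functions as the direct object of 'put'. Wh-movement fronts it, leaving a gap right after 'put':
Which exhibit did the committee put ___ in the archive this morning?
'put' is word 6.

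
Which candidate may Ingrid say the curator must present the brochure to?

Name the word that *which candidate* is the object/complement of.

Underlying clause: Ingrid may say the curator must present the brochure to which candidate.
'which candidate' is the object of the preposition 'to' (recipient of 'present'). It moves to the left edge, and the trace sits right after 'to':
Which candidate may Ingrid say the curator must present the brochure to ___?

to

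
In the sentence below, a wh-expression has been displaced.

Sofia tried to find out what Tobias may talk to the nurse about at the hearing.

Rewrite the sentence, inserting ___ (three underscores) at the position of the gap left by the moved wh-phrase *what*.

Sofia tried to find out what Tobias may talk to the nurse about ___ at the hearing.

Before movement: Tobias may talk to the nurse about what at the hearing.
The filler 'what' is interpreted as the object of the preposition 'about'. The gap is right after 'about'.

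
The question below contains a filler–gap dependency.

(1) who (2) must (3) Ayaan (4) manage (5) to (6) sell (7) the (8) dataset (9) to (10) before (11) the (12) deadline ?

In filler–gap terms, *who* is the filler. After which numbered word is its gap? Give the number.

In situ: Ayaan must manage to sell the dataset to who before the deadline.
'who' is the object of the preposition 'to' (recipient of 'sell'). It moves to the left edge, and the trace sits right after 'to':
Who must Ayaan manage to sell the dataset to ___ before the deadline?
'to' is word 9.

9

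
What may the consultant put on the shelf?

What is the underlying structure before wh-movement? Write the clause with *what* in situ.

'what' functions as the direct object of 'put'. Wh-movement fronts it, leaving a gap right after 'put':
What may the consultant put ___ on the shelf?

The consultant may put what on the shelf.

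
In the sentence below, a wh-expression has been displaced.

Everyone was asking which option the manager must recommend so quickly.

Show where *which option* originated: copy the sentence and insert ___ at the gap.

Everyone was asking which option the manager must recommend ___ so quickly.

Pre-movement form: The manager must recommend which option so quickly.
The filler 'which option' is interpreted as the direct object of 'recommend'. The gap is right after 'recommend'.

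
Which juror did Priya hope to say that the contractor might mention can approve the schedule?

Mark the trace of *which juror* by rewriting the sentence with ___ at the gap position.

Which juror did Priya hope to say that the contractor might mention ___ can approve the schedule?

In situ: Priya did hope to say that the contractor might mention which juror can approve the schedule.
The filler 'which juror' is interpreted as the subject of the clause embedded under 'mention'. The gap is right after 'mention'.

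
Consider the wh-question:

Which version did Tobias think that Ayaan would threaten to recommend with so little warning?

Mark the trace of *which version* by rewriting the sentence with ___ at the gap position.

Underlying clause: Tobias did think that Ayaan would threaten to recommend which version with so little warning.
'which version' is the direct object of 'recommend'. The gap is right after 'recommend'.

Which version did Tobias think that Ayaan would threaten to recommend ___ with so little warning?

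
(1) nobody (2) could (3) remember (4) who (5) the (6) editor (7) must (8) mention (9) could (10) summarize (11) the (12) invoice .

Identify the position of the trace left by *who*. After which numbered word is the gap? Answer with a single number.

Underlying clause: The editor must mention who could summarize the invoice.
'who' is the subject of the clause embedded under 'mention'. Fronting leaves a gap immediately after 'mention':
Nobody could remember who the editor must mention ___ could summarize the invoice.
'mention' is word 8.

8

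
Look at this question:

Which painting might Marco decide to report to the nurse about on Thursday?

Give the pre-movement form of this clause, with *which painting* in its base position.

'which painting' is the object of the preposition 'about'. It moves to the left edge, and the trace sits right after 'about':
Which painting might Marco decide to report to the nurse about ___ on Thursday?

Marco might decide to report to the nurse about which painting on Thursday.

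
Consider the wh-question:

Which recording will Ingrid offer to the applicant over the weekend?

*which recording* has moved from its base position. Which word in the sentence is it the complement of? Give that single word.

offer

In situ: Ingrid will offer which recording to the applicant over the weekend.
'which recording' is the direct object of 'offer'. It moves to the left edge, and the trace sits right after 'offer':
Which recording will Ingrid offer ___ to the applicant over the weekend?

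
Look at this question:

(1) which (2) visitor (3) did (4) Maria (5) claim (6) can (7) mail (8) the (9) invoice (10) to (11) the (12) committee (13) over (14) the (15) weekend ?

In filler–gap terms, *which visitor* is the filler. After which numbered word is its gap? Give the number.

In situ: Maria did claim which visitor can mail the invoice to the committee over the weekend.
The filler 'which visitor' is interpreted as the subject of the clause embedded under 'claim'. It moves to the left edge, and the trace sits right after 'claim':
Which visitor did Maria claim ___ can mail the invoice to the committee over the weekend?
'claim' is word 5.

5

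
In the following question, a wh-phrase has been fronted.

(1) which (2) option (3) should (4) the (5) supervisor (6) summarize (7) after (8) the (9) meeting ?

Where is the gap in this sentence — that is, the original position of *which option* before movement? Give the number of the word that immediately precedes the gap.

In situ: The supervisor should summarize which option after the meeting.
The filler 'which option' is interpreted as the direct object of 'summarize'. Wh-movement fronts it, leaving a gap right after 'summarize':
Which option should the supervisor summarize ___ after the meeting?
'summarize' is word 6.

6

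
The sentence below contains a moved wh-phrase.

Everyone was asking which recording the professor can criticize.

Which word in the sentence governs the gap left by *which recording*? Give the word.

Pre-movement form: The professor can criticize which recording.
'which recording' functions as the direct object of 'criticize'. Wh-movement fronts it, leaving a gap right after 'criticize':
Everyone was asking which recording the professor can criticize ___.

criticize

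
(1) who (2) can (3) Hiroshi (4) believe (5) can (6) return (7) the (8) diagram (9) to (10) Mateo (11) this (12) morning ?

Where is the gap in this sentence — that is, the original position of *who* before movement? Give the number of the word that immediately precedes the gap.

4

In situ: Hiroshi can believe who can return the diagram to Mateo this morning.
The filler 'who' is interpreted as the subject of the clause embedded under 'believe'. Wh-movement fronts it, leaving a gap right after 'believe':
Who can Hiroshi believe ___ can return the diagram to Mateo this morning?
'believe' is word 4.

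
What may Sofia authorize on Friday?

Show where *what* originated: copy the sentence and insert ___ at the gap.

What may Sofia authorize ___ on Friday?

Pre-movement form: Sofia may authorize what on Friday.
'what' is the direct object of 'authorize'. The gap is right after 'authorize'.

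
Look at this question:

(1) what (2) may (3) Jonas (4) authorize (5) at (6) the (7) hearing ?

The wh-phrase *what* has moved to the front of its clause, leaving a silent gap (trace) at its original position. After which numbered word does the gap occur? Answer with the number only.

Pre-movement form: Jonas may authorize what at the hearing.
'what' functions as the direct object of 'authorize'. Wh-movement fronts it, leaving a gap right after 'authorize':
What may Jonas authorize ___ at the hearing?
'authorize' is word 4.

4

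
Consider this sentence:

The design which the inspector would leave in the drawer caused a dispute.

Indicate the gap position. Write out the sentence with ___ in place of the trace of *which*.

'which' functions as the direct object of 'leave'. The gap is right after 'leave'.

The design which the inspector would leave ___ in the drawer caused a dispute.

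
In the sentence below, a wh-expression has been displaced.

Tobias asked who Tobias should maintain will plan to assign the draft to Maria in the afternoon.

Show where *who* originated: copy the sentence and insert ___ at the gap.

Tobias asked who Tobias should maintain ___ will plan to assign the draft to Maria in the afternoon.

Pre-movement form: Tobias should maintain who will plan to assign the draft to Maria in the afternoon.
'who' functions as the subject of the clause embedded under 'maintain'. The gap is right after 'maintain'.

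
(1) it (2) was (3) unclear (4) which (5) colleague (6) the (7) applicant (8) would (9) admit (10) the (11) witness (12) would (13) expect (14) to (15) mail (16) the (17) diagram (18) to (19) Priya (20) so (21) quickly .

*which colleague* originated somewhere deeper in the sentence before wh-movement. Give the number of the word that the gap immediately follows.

Before movement: The applicant would admit the witness would expect which colleague to mail the diagram to Priya so quickly.
The filler 'which colleague' is interpreted as the direct object of 'expect'. Fronting leaves a gap immediately after 'expect':
It was unclear which colleague the applicant would admit the witness would expect ___ to mail the diagram to Priya so quickly.
'expect' is word 13.

13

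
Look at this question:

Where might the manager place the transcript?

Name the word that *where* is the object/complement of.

place

Pre-movement form: The manager might place the transcript where.
'where' functions as the locative complement of 'place'. Wh-movement fronts it, leaving a gap right after 'transcript':
Where might the manager place the transcript ___?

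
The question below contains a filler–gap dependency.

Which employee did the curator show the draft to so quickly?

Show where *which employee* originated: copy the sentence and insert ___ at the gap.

Before movement: The curator did show the draft to which employee so quickly.
'which employee' is the object of the preposition 'to' (recipient of 'show'). The gap is right after 'to'.

Which employee did the curator show the draft to ___ so quickly?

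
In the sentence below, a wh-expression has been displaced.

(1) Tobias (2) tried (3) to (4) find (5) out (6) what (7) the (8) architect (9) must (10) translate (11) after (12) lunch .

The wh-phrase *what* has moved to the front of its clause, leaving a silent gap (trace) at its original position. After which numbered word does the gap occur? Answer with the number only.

10

Underlying clause: The architect must translate what after lunch.
The filler 'what' is interpreted as the direct object of 'translate'. It moves to the left edge, and the trace sits right after 'translate':
Tobias tried to find out what the architect must translate ___ after lunch.
'translate' is word 10.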